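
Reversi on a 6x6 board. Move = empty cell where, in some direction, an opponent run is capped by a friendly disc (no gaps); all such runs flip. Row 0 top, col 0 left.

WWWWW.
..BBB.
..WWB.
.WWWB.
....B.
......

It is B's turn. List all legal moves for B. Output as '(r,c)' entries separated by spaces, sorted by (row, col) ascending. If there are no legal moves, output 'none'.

(0,5): no bracket -> illegal
(1,0): no bracket -> illegal
(1,1): flips 2 -> legal
(1,5): no bracket -> illegal
(2,0): no bracket -> illegal
(2,1): flips 2 -> legal
(3,0): flips 3 -> legal
(4,0): flips 2 -> legal
(4,1): flips 2 -> legal
(4,2): flips 3 -> legal
(4,3): flips 2 -> legal

Answer: (1,1) (2,1) (3,0) (4,0) (4,1) (4,2) (4,3)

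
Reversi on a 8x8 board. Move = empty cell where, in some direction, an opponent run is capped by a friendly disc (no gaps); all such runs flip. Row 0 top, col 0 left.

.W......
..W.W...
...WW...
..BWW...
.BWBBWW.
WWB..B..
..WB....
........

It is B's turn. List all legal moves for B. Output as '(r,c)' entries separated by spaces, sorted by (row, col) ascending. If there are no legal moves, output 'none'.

(0,0): no bracket -> illegal
(0,2): no bracket -> illegal
(0,3): no bracket -> illegal
(0,4): flips 3 -> legal
(0,5): flips 2 -> legal
(1,0): no bracket -> illegal
(1,1): no bracket -> illegal
(1,3): flips 2 -> legal
(1,5): no bracket -> illegal
(2,1): no bracket -> illegal
(2,2): flips 1 -> legal
(2,5): flips 1 -> legal
(3,1): no bracket -> illegal
(3,5): flips 3 -> legal
(3,6): no bracket -> illegal
(3,7): flips 1 -> legal
(4,0): no bracket -> illegal
(4,7): flips 2 -> legal
(5,3): no bracket -> illegal
(5,4): no bracket -> illegal
(5,6): no bracket -> illegal
(5,7): no bracket -> illegal
(6,0): no bracket -> illegal
(6,1): flips 2 -> legal
(7,1): no bracket -> illegal
(7,2): flips 1 -> legal
(7,3): no bracket -> illegal

Answer: (0,4) (0,5) (1,3) (2,2) (2,5) (3,5) (3,7) (4,7) (6,1) (7,2)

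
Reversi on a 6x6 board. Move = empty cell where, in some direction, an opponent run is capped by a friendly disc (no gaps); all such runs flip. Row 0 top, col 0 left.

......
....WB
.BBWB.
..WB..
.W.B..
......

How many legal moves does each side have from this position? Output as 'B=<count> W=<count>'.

Answer: B=4 W=7

Derivation:
-- B to move --
(0,3): no bracket -> illegal
(0,4): flips 1 -> legal
(0,5): no bracket -> illegal
(1,2): no bracket -> illegal
(1,3): flips 2 -> legal
(2,5): no bracket -> illegal
(3,0): no bracket -> illegal
(3,1): flips 1 -> legal
(3,4): no bracket -> illegal
(4,0): no bracket -> illegal
(4,2): flips 1 -> legal
(5,0): no bracket -> illegal
(5,1): no bracket -> illegal
(5,2): no bracket -> illegal
B mobility = 4
-- W to move --
(0,4): no bracket -> illegal
(0,5): no bracket -> illegal
(1,0): flips 1 -> legal
(1,1): no bracket -> illegal
(1,2): flips 1 -> legal
(1,3): no bracket -> illegal
(2,0): flips 2 -> legal
(2,5): flips 1 -> legal
(3,0): no bracket -> illegal
(3,1): no bracket -> illegal
(3,4): flips 2 -> legal
(3,5): no bracket -> illegal
(4,2): no bracket -> illegal
(4,4): no bracket -> illegal
(5,2): no bracket -> illegal
(5,3): flips 2 -> legal
(5,4): flips 1 -> legal
W mobility = 7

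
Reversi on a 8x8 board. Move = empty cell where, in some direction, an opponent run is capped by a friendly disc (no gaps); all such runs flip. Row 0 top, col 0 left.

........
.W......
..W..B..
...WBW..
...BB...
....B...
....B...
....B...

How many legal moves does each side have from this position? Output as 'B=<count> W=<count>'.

Answer: B=6 W=3

Derivation:
-- B to move --
(0,0): flips 3 -> legal
(0,1): no bracket -> illegal
(0,2): no bracket -> illegal
(1,0): no bracket -> illegal
(1,2): no bracket -> illegal
(1,3): no bracket -> illegal
(2,0): no bracket -> illegal
(2,1): no bracket -> illegal
(2,3): flips 1 -> legal
(2,4): no bracket -> illegal
(2,6): flips 1 -> legal
(3,1): no bracket -> illegal
(3,2): flips 1 -> legal
(3,6): flips 1 -> legal
(4,2): no bracket -> illegal
(4,5): flips 1 -> legal
(4,6): no bracket -> illegal
B mobility = 6
-- W to move --
(1,4): no bracket -> illegal
(1,5): flips 1 -> legal
(1,6): no bracket -> illegal
(2,3): no bracket -> illegal
(2,4): no bracket -> illegal
(2,6): no bracket -> illegal
(3,2): no bracket -> illegal
(3,6): no bracket -> illegal
(4,2): no bracket -> illegal
(4,5): no bracket -> illegal
(5,2): no bracket -> illegal
(5,3): flips 2 -> legal
(5,5): flips 1 -> legal
(6,3): no bracket -> illegal
(6,5): no bracket -> illegal
(7,3): no bracket -> illegal
(7,5): no bracket -> illegal
W mobility = 3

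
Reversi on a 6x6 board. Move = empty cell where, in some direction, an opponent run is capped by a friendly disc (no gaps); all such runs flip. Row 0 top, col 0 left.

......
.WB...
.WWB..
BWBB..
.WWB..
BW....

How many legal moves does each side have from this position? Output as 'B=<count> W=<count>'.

Answer: B=5 W=8

Derivation:
-- B to move --
(0,0): flips 2 -> legal
(0,1): no bracket -> illegal
(0,2): no bracket -> illegal
(1,0): flips 2 -> legal
(1,3): no bracket -> illegal
(2,0): flips 2 -> legal
(4,0): flips 2 -> legal
(5,2): flips 3 -> legal
(5,3): no bracket -> illegal
B mobility = 5
-- W to move --
(0,1): no bracket -> illegal
(0,2): flips 1 -> legal
(0,3): flips 1 -> legal
(1,3): flips 1 -> legal
(1,4): flips 2 -> legal
(2,0): no bracket -> illegal
(2,4): flips 2 -> legal
(3,4): flips 2 -> legal
(4,0): no bracket -> illegal
(4,4): flips 2 -> legal
(5,2): no bracket -> illegal
(5,3): no bracket -> illegal
(5,4): flips 2 -> legal
W mobility = 8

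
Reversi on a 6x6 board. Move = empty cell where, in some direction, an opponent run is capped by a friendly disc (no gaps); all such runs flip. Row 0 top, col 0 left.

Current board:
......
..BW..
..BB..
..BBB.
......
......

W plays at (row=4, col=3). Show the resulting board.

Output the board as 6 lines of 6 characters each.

Place W at (4,3); scan 8 dirs for brackets.
Dir NW: opp run (3,2), next='.' -> no flip
Dir N: opp run (3,3) (2,3) capped by W -> flip
Dir NE: opp run (3,4), next='.' -> no flip
Dir W: first cell '.' (not opp) -> no flip
Dir E: first cell '.' (not opp) -> no flip
Dir SW: first cell '.' (not opp) -> no flip
Dir S: first cell '.' (not opp) -> no flip
Dir SE: first cell '.' (not opp) -> no flip
All flips: (2,3) (3,3)

Answer: ......
..BW..
..BW..
..BWB.
...W..
......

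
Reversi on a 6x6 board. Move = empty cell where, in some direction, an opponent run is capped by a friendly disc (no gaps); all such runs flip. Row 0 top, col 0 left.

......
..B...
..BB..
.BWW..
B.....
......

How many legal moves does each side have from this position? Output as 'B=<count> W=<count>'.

-- B to move --
(2,1): no bracket -> illegal
(2,4): no bracket -> illegal
(3,4): flips 2 -> legal
(4,1): flips 1 -> legal
(4,2): flips 1 -> legal
(4,3): flips 1 -> legal
(4,4): flips 1 -> legal
B mobility = 5
-- W to move --
(0,1): no bracket -> illegal
(0,2): flips 2 -> legal
(0,3): no bracket -> illegal
(1,1): flips 1 -> legal
(1,3): flips 1 -> legal
(1,4): flips 1 -> legal
(2,0): no bracket -> illegal
(2,1): no bracket -> illegal
(2,4): no bracket -> illegal
(3,0): flips 1 -> legal
(3,4): no bracket -> illegal
(4,1): no bracket -> illegal
(4,2): no bracket -> illegal
(5,0): no bracket -> illegal
(5,1): no bracket -> illegal
W mobility = 5

Answer: B=5 W=5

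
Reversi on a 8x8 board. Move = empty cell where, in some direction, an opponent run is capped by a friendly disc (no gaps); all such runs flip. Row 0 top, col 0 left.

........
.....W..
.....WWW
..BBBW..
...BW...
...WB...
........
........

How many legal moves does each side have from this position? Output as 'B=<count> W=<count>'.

-- B to move --
(0,4): no bracket -> illegal
(0,5): no bracket -> illegal
(0,6): no bracket -> illegal
(1,4): no bracket -> illegal
(1,6): flips 1 -> legal
(1,7): no bracket -> illegal
(2,4): no bracket -> illegal
(3,6): flips 1 -> legal
(3,7): no bracket -> illegal
(4,2): no bracket -> illegal
(4,5): flips 1 -> legal
(4,6): no bracket -> illegal
(5,2): flips 1 -> legal
(5,5): flips 1 -> legal
(6,2): no bracket -> illegal
(6,3): flips 1 -> legal
(6,4): no bracket -> illegal
B mobility = 6
-- W to move --
(2,1): no bracket -> illegal
(2,2): flips 1 -> legal
(2,3): flips 2 -> legal
(2,4): flips 1 -> legal
(3,1): flips 3 -> legal
(4,1): no bracket -> illegal
(4,2): flips 1 -> legal
(4,5): no bracket -> illegal
(5,2): flips 2 -> legal
(5,5): flips 1 -> legal
(6,3): no bracket -> illegal
(6,4): flips 1 -> legal
(6,5): no bracket -> illegal
W mobility = 8

Answer: B=6 W=8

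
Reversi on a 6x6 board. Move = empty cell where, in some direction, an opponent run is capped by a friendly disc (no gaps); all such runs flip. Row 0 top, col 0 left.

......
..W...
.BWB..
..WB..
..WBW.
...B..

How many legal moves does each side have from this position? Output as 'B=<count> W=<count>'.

-- B to move --
(0,1): flips 1 -> legal
(0,2): no bracket -> illegal
(0,3): flips 1 -> legal
(1,1): flips 1 -> legal
(1,3): no bracket -> illegal
(3,1): flips 2 -> legal
(3,4): no bracket -> illegal
(3,5): flips 1 -> legal
(4,1): flips 2 -> legal
(4,5): flips 1 -> legal
(5,1): flips 1 -> legal
(5,2): no bracket -> illegal
(5,4): no bracket -> illegal
(5,5): flips 1 -> legal
B mobility = 9
-- W to move --
(1,0): flips 1 -> legal
(1,1): no bracket -> illegal
(1,3): no bracket -> illegal
(1,4): flips 1 -> legal
(2,0): flips 1 -> legal
(2,4): flips 2 -> legal
(3,0): flips 1 -> legal
(3,1): no bracket -> illegal
(3,4): flips 2 -> legal
(5,2): no bracket -> illegal
(5,4): flips 1 -> legal
W mobility = 7

Answer: B=9 W=7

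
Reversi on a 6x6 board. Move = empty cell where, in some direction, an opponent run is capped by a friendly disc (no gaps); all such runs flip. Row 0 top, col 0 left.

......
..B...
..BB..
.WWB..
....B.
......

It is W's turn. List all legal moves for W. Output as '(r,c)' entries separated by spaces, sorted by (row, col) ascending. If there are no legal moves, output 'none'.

(0,1): no bracket -> illegal
(0,2): flips 2 -> legal
(0,3): no bracket -> illegal
(1,1): no bracket -> illegal
(1,3): flips 1 -> legal
(1,4): flips 1 -> legal
(2,1): no bracket -> illegal
(2,4): no bracket -> illegal
(3,4): flips 1 -> legal
(3,5): no bracket -> illegal
(4,2): no bracket -> illegal
(4,3): no bracket -> illegal
(4,5): no bracket -> illegal
(5,3): no bracket -> illegal
(5,4): no bracket -> illegal
(5,5): no bracket -> illegal

Answer: (0,2) (1,3) (1,4) (3,4)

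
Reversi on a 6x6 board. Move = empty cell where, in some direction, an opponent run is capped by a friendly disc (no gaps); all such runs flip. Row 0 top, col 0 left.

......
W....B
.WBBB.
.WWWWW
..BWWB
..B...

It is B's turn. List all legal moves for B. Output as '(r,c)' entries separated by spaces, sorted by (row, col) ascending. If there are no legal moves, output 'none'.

(0,0): no bracket -> illegal
(0,1): no bracket -> illegal
(1,1): no bracket -> illegal
(1,2): no bracket -> illegal
(2,0): flips 2 -> legal
(2,5): flips 3 -> legal
(3,0): no bracket -> illegal
(4,0): flips 1 -> legal
(4,1): flips 1 -> legal
(5,3): flips 2 -> legal
(5,4): flips 2 -> legal
(5,5): flips 2 -> legal

Answer: (2,0) (2,5) (4,0) (4,1) (5,3) (5,4) (5,5)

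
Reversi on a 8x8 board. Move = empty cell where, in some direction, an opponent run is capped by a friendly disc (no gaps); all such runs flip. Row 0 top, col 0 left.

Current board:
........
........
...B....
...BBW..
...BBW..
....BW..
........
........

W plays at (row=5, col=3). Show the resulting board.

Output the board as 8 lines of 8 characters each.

Place W at (5,3); scan 8 dirs for brackets.
Dir NW: first cell '.' (not opp) -> no flip
Dir N: opp run (4,3) (3,3) (2,3), next='.' -> no flip
Dir NE: opp run (4,4) capped by W -> flip
Dir W: first cell '.' (not opp) -> no flip
Dir E: opp run (5,4) capped by W -> flip
Dir SW: first cell '.' (not opp) -> no flip
Dir S: first cell '.' (not opp) -> no flip
Dir SE: first cell '.' (not opp) -> no flip
All flips: (4,4) (5,4)

Answer: ........
........
...B....
...BBW..
...BWW..
...WWW..
........
........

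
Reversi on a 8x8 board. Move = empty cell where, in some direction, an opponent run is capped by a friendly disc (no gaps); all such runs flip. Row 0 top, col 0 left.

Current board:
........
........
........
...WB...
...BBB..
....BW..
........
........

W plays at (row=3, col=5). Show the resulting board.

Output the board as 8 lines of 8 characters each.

Answer: ........
........
........
...WWW..
...BBW..
....BW..
........
........

Derivation:
Place W at (3,5); scan 8 dirs for brackets.
Dir NW: first cell '.' (not opp) -> no flip
Dir N: first cell '.' (not opp) -> no flip
Dir NE: first cell '.' (not opp) -> no flip
Dir W: opp run (3,4) capped by W -> flip
Dir E: first cell '.' (not opp) -> no flip
Dir SW: opp run (4,4), next='.' -> no flip
Dir S: opp run (4,5) capped by W -> flip
Dir SE: first cell '.' (not opp) -> no flip
All flips: (3,4) (4,5)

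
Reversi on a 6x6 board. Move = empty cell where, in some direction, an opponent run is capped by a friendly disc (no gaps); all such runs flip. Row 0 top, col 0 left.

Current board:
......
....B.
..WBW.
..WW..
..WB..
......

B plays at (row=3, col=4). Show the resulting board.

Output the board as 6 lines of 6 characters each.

Place B at (3,4); scan 8 dirs for brackets.
Dir NW: first cell 'B' (not opp) -> no flip
Dir N: opp run (2,4) capped by B -> flip
Dir NE: first cell '.' (not opp) -> no flip
Dir W: opp run (3,3) (3,2), next='.' -> no flip
Dir E: first cell '.' (not opp) -> no flip
Dir SW: first cell 'B' (not opp) -> no flip
Dir S: first cell '.' (not opp) -> no flip
Dir SE: first cell '.' (not opp) -> no flip
All flips: (2,4)

Answer: ......
....B.
..WBB.
..WWB.
..WB..
......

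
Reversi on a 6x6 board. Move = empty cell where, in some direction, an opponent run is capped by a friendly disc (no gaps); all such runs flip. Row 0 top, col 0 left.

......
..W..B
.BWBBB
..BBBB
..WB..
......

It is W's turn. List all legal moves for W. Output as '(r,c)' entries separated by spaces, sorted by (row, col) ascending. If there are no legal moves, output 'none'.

(0,4): no bracket -> illegal
(0,5): no bracket -> illegal
(1,0): no bracket -> illegal
(1,1): no bracket -> illegal
(1,3): no bracket -> illegal
(1,4): no bracket -> illegal
(2,0): flips 1 -> legal
(3,0): flips 1 -> legal
(3,1): no bracket -> illegal
(4,1): no bracket -> illegal
(4,4): flips 2 -> legal
(4,5): flips 2 -> legal
(5,2): no bracket -> illegal
(5,3): no bracket -> illegal
(5,4): no bracket -> illegal

Answer: (2,0) (3,0) (4,4) (4,5)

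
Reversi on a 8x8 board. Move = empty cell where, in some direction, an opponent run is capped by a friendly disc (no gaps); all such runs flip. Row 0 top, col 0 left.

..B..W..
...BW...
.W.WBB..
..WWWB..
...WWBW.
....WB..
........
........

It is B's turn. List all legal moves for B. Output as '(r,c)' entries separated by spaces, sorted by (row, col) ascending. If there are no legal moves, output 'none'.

(0,3): flips 1 -> legal
(0,4): flips 1 -> legal
(0,6): no bracket -> illegal
(1,0): no bracket -> illegal
(1,1): no bracket -> illegal
(1,2): flips 2 -> legal
(1,5): flips 1 -> legal
(1,6): no bracket -> illegal
(2,0): no bracket -> illegal
(2,2): flips 3 -> legal
(3,0): no bracket -> illegal
(3,1): flips 3 -> legal
(3,6): no bracket -> illegal
(3,7): flips 1 -> legal
(4,1): no bracket -> illegal
(4,2): flips 3 -> legal
(4,7): flips 1 -> legal
(5,2): flips 2 -> legal
(5,3): flips 5 -> legal
(5,6): no bracket -> illegal
(5,7): flips 1 -> legal
(6,3): flips 1 -> legal
(6,4): flips 3 -> legal
(6,5): no bracket -> illegal

Answer: (0,3) (0,4) (1,2) (1,5) (2,2) (3,1) (3,7) (4,2) (4,7) (5,2) (5,3) (5,7) (6,3) (6,4)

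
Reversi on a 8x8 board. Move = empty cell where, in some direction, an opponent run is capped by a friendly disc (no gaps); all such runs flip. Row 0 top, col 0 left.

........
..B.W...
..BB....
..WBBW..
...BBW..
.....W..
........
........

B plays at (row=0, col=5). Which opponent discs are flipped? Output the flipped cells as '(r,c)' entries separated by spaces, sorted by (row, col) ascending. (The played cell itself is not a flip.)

Answer: (1,4)

Derivation:
Dir NW: edge -> no flip
Dir N: edge -> no flip
Dir NE: edge -> no flip
Dir W: first cell '.' (not opp) -> no flip
Dir E: first cell '.' (not opp) -> no flip
Dir SW: opp run (1,4) capped by B -> flip
Dir S: first cell '.' (not opp) -> no flip
Dir SE: first cell '.' (not opp) -> no flip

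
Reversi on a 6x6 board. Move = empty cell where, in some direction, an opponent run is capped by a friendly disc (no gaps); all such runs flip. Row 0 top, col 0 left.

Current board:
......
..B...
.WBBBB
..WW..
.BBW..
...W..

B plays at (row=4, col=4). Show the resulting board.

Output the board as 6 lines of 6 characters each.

Answer: ......
..B...
.WBBBB
..WB..
.BBBB.
...W..

Derivation:
Place B at (4,4); scan 8 dirs for brackets.
Dir NW: opp run (3,3) capped by B -> flip
Dir N: first cell '.' (not opp) -> no flip
Dir NE: first cell '.' (not opp) -> no flip
Dir W: opp run (4,3) capped by B -> flip
Dir E: first cell '.' (not opp) -> no flip
Dir SW: opp run (5,3), next=edge -> no flip
Dir S: first cell '.' (not opp) -> no flip
Dir SE: first cell '.' (not opp) -> no flip
All flips: (3,3) (4,3)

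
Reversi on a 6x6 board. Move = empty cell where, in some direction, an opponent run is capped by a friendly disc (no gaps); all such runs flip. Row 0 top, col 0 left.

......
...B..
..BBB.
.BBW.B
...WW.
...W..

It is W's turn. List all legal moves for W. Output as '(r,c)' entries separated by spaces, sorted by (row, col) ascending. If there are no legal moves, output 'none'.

(0,2): no bracket -> illegal
(0,3): flips 2 -> legal
(0,4): no bracket -> illegal
(1,1): flips 1 -> legal
(1,2): no bracket -> illegal
(1,4): no bracket -> illegal
(1,5): flips 1 -> legal
(2,0): no bracket -> illegal
(2,1): flips 1 -> legal
(2,5): no bracket -> illegal
(3,0): flips 2 -> legal
(3,4): no bracket -> illegal
(4,0): no bracket -> illegal
(4,1): no bracket -> illegal
(4,2): no bracket -> illegal
(4,5): no bracket -> illegal

Answer: (0,3) (1,1) (1,5) (2,1) (3,0)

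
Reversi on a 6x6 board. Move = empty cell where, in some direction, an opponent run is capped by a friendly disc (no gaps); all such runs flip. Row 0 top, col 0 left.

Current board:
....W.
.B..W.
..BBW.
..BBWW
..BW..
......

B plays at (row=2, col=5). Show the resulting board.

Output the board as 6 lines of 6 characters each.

Place B at (2,5); scan 8 dirs for brackets.
Dir NW: opp run (1,4), next='.' -> no flip
Dir N: first cell '.' (not opp) -> no flip
Dir NE: edge -> no flip
Dir W: opp run (2,4) capped by B -> flip
Dir E: edge -> no flip
Dir SW: opp run (3,4) (4,3), next='.' -> no flip
Dir S: opp run (3,5), next='.' -> no flip
Dir SE: edge -> no flip
All flips: (2,4)

Answer: ....W.
.B..W.
..BBBB
..BBWW
..BW..
......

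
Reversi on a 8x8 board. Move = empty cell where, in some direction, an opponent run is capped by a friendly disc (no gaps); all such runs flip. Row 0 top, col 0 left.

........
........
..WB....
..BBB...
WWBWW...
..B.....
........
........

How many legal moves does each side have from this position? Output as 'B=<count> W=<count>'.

-- B to move --
(1,1): flips 1 -> legal
(1,2): flips 1 -> legal
(1,3): no bracket -> illegal
(2,1): flips 1 -> legal
(3,0): flips 1 -> legal
(3,1): no bracket -> illegal
(3,5): no bracket -> illegal
(4,5): flips 2 -> legal
(5,0): flips 1 -> legal
(5,1): no bracket -> illegal
(5,3): flips 1 -> legal
(5,4): flips 2 -> legal
(5,5): flips 1 -> legal
B mobility = 9
-- W to move --
(1,2): no bracket -> illegal
(1,3): flips 2 -> legal
(1,4): flips 2 -> legal
(2,1): flips 1 -> legal
(2,4): flips 2 -> legal
(2,5): flips 1 -> legal
(3,1): no bracket -> illegal
(3,5): no bracket -> illegal
(4,5): no bracket -> illegal
(5,1): no bracket -> illegal
(5,3): no bracket -> illegal
(6,1): flips 1 -> legal
(6,2): flips 3 -> legal
(6,3): flips 1 -> legal
W mobility = 8

Answer: B=9 W=8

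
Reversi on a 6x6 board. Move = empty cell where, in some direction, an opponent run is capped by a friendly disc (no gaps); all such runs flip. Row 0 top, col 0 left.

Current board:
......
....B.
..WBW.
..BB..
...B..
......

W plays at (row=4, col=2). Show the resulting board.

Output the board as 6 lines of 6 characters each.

Answer: ......
....B.
..WBW.
..WW..
..WB..
......

Derivation:
Place W at (4,2); scan 8 dirs for brackets.
Dir NW: first cell '.' (not opp) -> no flip
Dir N: opp run (3,2) capped by W -> flip
Dir NE: opp run (3,3) capped by W -> flip
Dir W: first cell '.' (not opp) -> no flip
Dir E: opp run (4,3), next='.' -> no flip
Dir SW: first cell '.' (not opp) -> no flip
Dir S: first cell '.' (not opp) -> no flip
Dir SE: first cell '.' (not opp) -> no flip
All flips: (3,2) (3,3)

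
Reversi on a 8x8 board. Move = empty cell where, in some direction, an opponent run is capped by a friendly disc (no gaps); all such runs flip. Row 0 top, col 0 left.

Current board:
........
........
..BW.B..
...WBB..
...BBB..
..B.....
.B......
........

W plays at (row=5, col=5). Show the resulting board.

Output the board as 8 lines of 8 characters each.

Answer: ........
........
..BW.B..
...WBB..
...BWB..
..B..W..
.B......
........

Derivation:
Place W at (5,5); scan 8 dirs for brackets.
Dir NW: opp run (4,4) capped by W -> flip
Dir N: opp run (4,5) (3,5) (2,5), next='.' -> no flip
Dir NE: first cell '.' (not opp) -> no flip
Dir W: first cell '.' (not opp) -> no flip
Dir E: first cell '.' (not opp) -> no flip
Dir SW: first cell '.' (not opp) -> no flip
Dir S: first cell '.' (not opp) -> no flip
Dir SE: first cell '.' (not opp) -> no flip
All flips: (4,4)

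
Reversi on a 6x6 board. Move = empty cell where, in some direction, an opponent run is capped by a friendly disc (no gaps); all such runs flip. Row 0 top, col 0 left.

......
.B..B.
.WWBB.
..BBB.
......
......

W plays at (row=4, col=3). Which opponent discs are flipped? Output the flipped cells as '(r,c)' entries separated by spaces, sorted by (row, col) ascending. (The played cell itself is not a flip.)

Dir NW: opp run (3,2) capped by W -> flip
Dir N: opp run (3,3) (2,3), next='.' -> no flip
Dir NE: opp run (3,4), next='.' -> no flip
Dir W: first cell '.' (not opp) -> no flip
Dir E: first cell '.' (not opp) -> no flip
Dir SW: first cell '.' (not opp) -> no flip
Dir S: first cell '.' (not opp) -> no flip
Dir SE: first cell '.' (not opp) -> no flip

Answer: (3,2)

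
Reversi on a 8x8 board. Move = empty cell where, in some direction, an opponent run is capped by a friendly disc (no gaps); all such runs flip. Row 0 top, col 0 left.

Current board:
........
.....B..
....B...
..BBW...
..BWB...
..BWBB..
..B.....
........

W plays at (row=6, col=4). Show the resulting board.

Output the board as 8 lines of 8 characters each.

Place W at (6,4); scan 8 dirs for brackets.
Dir NW: first cell 'W' (not opp) -> no flip
Dir N: opp run (5,4) (4,4) capped by W -> flip
Dir NE: opp run (5,5), next='.' -> no flip
Dir W: first cell '.' (not opp) -> no flip
Dir E: first cell '.' (not opp) -> no flip
Dir SW: first cell '.' (not opp) -> no flip
Dir S: first cell '.' (not opp) -> no flip
Dir SE: first cell '.' (not opp) -> no flip
All flips: (4,4) (5,4)

Answer: ........
.....B..
....B...
..BBW...
..BWW...
..BWWB..
..B.W...
........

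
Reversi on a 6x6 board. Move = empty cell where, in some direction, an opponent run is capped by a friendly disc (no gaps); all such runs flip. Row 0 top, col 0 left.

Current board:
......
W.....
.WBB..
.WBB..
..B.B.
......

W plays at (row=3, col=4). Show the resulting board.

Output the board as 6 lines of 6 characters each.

Answer: ......
W.....
.WBB..
.WWWW.
..B.B.
......

Derivation:
Place W at (3,4); scan 8 dirs for brackets.
Dir NW: opp run (2,3), next='.' -> no flip
Dir N: first cell '.' (not opp) -> no flip
Dir NE: first cell '.' (not opp) -> no flip
Dir W: opp run (3,3) (3,2) capped by W -> flip
Dir E: first cell '.' (not opp) -> no flip
Dir SW: first cell '.' (not opp) -> no flip
Dir S: opp run (4,4), next='.' -> no flip
Dir SE: first cell '.' (not opp) -> no flip
All flips: (3,2) (3,3)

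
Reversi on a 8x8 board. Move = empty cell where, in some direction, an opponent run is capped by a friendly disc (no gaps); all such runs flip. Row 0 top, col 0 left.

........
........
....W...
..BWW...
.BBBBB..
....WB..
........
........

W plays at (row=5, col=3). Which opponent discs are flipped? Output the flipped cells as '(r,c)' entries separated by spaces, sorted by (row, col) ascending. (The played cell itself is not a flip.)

Answer: (4,3)

Derivation:
Dir NW: opp run (4,2), next='.' -> no flip
Dir N: opp run (4,3) capped by W -> flip
Dir NE: opp run (4,4), next='.' -> no flip
Dir W: first cell '.' (not opp) -> no flip
Dir E: first cell 'W' (not opp) -> no flip
Dir SW: first cell '.' (not opp) -> no flip
Dir S: first cell '.' (not opp) -> no flip
Dir SE: first cell '.' (not opp) -> no flip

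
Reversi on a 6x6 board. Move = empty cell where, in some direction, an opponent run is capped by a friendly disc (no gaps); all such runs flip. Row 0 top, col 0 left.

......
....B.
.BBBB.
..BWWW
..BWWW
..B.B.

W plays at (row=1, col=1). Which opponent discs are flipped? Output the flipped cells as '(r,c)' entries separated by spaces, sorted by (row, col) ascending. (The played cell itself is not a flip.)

Dir NW: first cell '.' (not opp) -> no flip
Dir N: first cell '.' (not opp) -> no flip
Dir NE: first cell '.' (not opp) -> no flip
Dir W: first cell '.' (not opp) -> no flip
Dir E: first cell '.' (not opp) -> no flip
Dir SW: first cell '.' (not opp) -> no flip
Dir S: opp run (2,1), next='.' -> no flip
Dir SE: opp run (2,2) capped by W -> flip

Answer: (2,2)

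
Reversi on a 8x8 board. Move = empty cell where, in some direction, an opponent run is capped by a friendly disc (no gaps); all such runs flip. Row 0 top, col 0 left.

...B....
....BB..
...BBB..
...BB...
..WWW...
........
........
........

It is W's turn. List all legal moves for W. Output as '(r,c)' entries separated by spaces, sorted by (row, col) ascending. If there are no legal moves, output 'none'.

Answer: (0,4) (0,6) (1,3) (1,6) (2,2)

Derivation:
(0,2): no bracket -> illegal
(0,4): flips 3 -> legal
(0,5): no bracket -> illegal
(0,6): flips 3 -> legal
(1,2): no bracket -> illegal
(1,3): flips 2 -> legal
(1,6): flips 2 -> legal
(2,2): flips 1 -> legal
(2,6): no bracket -> illegal
(3,2): no bracket -> illegal
(3,5): no bracket -> illegal
(3,6): no bracket -> illegal
(4,5): no bracket -> illegal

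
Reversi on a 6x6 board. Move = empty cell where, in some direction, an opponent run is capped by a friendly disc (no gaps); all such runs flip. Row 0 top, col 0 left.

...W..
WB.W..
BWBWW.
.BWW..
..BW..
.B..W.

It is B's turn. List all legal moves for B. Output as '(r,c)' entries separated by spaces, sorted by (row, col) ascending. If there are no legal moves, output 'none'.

(0,0): flips 1 -> legal
(0,1): no bracket -> illegal
(0,2): no bracket -> illegal
(0,4): flips 1 -> legal
(1,2): no bracket -> illegal
(1,4): no bracket -> illegal
(1,5): flips 2 -> legal
(2,5): flips 2 -> legal
(3,0): no bracket -> illegal
(3,4): flips 2 -> legal
(3,5): no bracket -> illegal
(4,1): no bracket -> illegal
(4,4): flips 2 -> legal
(4,5): no bracket -> illegal
(5,2): no bracket -> illegal
(5,3): no bracket -> illegal
(5,5): no bracket -> illegal

Answer: (0,0) (0,4) (1,5) (2,5) (3,4) (4,4)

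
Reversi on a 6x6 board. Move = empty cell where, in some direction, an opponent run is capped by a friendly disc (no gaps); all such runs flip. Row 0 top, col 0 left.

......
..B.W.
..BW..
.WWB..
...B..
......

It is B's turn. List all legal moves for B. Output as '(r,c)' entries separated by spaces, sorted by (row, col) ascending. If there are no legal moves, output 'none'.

Answer: (1,3) (2,1) (2,4) (3,0) (3,4) (4,0) (4,2)

Derivation:
(0,3): no bracket -> illegal
(0,4): no bracket -> illegal
(0,5): no bracket -> illegal
(1,3): flips 1 -> legal
(1,5): no bracket -> illegal
(2,0): no bracket -> illegal
(2,1): flips 1 -> legal
(2,4): flips 1 -> legal
(2,5): no bracket -> illegal
(3,0): flips 2 -> legal
(3,4): flips 1 -> legal
(4,0): flips 1 -> legal
(4,1): no bracket -> illegal
(4,2): flips 1 -> legal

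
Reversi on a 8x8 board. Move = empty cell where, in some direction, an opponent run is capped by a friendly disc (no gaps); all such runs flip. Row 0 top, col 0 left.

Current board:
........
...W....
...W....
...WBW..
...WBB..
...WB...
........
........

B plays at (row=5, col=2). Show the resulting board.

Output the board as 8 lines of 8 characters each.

Answer: ........
...W....
...W....
...WBW..
...BBB..
..BBB...
........
........

Derivation:
Place B at (5,2); scan 8 dirs for brackets.
Dir NW: first cell '.' (not opp) -> no flip
Dir N: first cell '.' (not opp) -> no flip
Dir NE: opp run (4,3) capped by B -> flip
Dir W: first cell '.' (not opp) -> no flip
Dir E: opp run (5,3) capped by B -> flip
Dir SW: first cell '.' (not opp) -> no flip
Dir S: first cell '.' (not opp) -> no flip
Dir SE: first cell '.' (not opp) -> no flip
All flips: (4,3) (5,3)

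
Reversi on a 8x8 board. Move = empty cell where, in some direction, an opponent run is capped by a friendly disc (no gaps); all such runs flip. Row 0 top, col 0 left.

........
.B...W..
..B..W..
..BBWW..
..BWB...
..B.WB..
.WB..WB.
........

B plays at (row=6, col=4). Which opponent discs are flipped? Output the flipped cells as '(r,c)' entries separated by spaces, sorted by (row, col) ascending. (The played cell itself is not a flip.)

Dir NW: first cell '.' (not opp) -> no flip
Dir N: opp run (5,4) capped by B -> flip
Dir NE: first cell 'B' (not opp) -> no flip
Dir W: first cell '.' (not opp) -> no flip
Dir E: opp run (6,5) capped by B -> flip
Dir SW: first cell '.' (not opp) -> no flip
Dir S: first cell '.' (not opp) -> no flip
Dir SE: first cell '.' (not opp) -> no flip

Answer: (5,4) (6,5)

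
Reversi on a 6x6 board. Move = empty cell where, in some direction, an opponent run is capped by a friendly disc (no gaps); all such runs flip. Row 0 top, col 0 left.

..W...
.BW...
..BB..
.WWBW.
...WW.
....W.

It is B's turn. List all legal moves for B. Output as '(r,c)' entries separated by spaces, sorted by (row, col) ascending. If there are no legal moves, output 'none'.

Answer: (0,1) (1,3) (3,0) (3,5) (4,0) (4,1) (4,2) (4,5) (5,3) (5,5)

Derivation:
(0,1): flips 1 -> legal
(0,3): no bracket -> illegal
(1,3): flips 1 -> legal
(2,0): no bracket -> illegal
(2,1): no bracket -> illegal
(2,4): no bracket -> illegal
(2,5): no bracket -> illegal
(3,0): flips 2 -> legal
(3,5): flips 1 -> legal
(4,0): flips 1 -> legal
(4,1): flips 1 -> legal
(4,2): flips 1 -> legal
(4,5): flips 1 -> legal
(5,2): no bracket -> illegal
(5,3): flips 1 -> legal
(5,5): flips 1 -> legal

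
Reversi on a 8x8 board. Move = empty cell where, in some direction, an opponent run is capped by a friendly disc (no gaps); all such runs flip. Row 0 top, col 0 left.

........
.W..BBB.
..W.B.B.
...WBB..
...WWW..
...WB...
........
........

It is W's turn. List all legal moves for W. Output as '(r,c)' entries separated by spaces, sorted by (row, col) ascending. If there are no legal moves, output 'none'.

(0,3): no bracket -> illegal
(0,4): flips 3 -> legal
(0,5): no bracket -> illegal
(0,6): flips 2 -> legal
(0,7): no bracket -> illegal
(1,3): no bracket -> illegal
(1,7): flips 2 -> legal
(2,3): flips 1 -> legal
(2,5): flips 2 -> legal
(2,7): no bracket -> illegal
(3,6): flips 2 -> legal
(3,7): no bracket -> illegal
(4,6): no bracket -> illegal
(5,5): flips 1 -> legal
(6,3): flips 1 -> legal
(6,4): flips 1 -> legal
(6,5): flips 1 -> legal

Answer: (0,4) (0,6) (1,7) (2,3) (2,5) (3,6) (5,5) (6,3) (6,4) (6,5)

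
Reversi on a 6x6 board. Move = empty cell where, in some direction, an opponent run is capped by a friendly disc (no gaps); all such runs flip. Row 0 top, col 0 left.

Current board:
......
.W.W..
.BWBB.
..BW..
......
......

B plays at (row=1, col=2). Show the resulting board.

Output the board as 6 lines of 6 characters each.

Place B at (1,2); scan 8 dirs for brackets.
Dir NW: first cell '.' (not opp) -> no flip
Dir N: first cell '.' (not opp) -> no flip
Dir NE: first cell '.' (not opp) -> no flip
Dir W: opp run (1,1), next='.' -> no flip
Dir E: opp run (1,3), next='.' -> no flip
Dir SW: first cell 'B' (not opp) -> no flip
Dir S: opp run (2,2) capped by B -> flip
Dir SE: first cell 'B' (not opp) -> no flip
All flips: (2,2)

Answer: ......
.WBW..
.BBBB.
..BW..
......
......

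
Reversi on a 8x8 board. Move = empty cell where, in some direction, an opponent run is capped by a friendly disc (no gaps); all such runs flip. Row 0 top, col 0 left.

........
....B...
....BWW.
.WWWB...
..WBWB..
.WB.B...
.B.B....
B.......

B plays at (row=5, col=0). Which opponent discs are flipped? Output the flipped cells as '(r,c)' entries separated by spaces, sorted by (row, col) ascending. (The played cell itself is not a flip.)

Answer: (5,1)

Derivation:
Dir NW: edge -> no flip
Dir N: first cell '.' (not opp) -> no flip
Dir NE: first cell '.' (not opp) -> no flip
Dir W: edge -> no flip
Dir E: opp run (5,1) capped by B -> flip
Dir SW: edge -> no flip
Dir S: first cell '.' (not opp) -> no flip
Dir SE: first cell 'B' (not opp) -> no flip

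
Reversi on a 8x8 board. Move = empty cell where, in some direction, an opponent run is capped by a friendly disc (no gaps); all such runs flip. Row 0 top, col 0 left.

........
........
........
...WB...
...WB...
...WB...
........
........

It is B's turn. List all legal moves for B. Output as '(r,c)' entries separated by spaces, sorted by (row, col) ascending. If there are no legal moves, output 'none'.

Answer: (2,2) (3,2) (4,2) (5,2) (6,2)

Derivation:
(2,2): flips 1 -> legal
(2,3): no bracket -> illegal
(2,4): no bracket -> illegal
(3,2): flips 2 -> legal
(4,2): flips 1 -> legal
(5,2): flips 2 -> legal
(6,2): flips 1 -> legal
(6,3): no bracket -> illegal
(6,4): no bracket -> illegal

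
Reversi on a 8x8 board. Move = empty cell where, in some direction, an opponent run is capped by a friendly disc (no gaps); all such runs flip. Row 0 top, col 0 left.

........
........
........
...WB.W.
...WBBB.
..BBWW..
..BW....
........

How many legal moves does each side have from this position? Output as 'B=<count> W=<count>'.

Answer: B=13 W=9

Derivation:
-- B to move --
(2,2): flips 1 -> legal
(2,3): flips 2 -> legal
(2,4): no bracket -> illegal
(2,5): no bracket -> illegal
(2,6): flips 1 -> legal
(2,7): flips 1 -> legal
(3,2): flips 1 -> legal
(3,5): no bracket -> illegal
(3,7): no bracket -> illegal
(4,2): flips 1 -> legal
(4,7): no bracket -> illegal
(5,6): flips 2 -> legal
(6,4): flips 3 -> legal
(6,5): flips 1 -> legal
(6,6): flips 1 -> legal
(7,2): flips 2 -> legal
(7,3): flips 1 -> legal
(7,4): flips 1 -> legal
B mobility = 13
-- W to move --
(2,3): no bracket -> illegal
(2,4): flips 2 -> legal
(2,5): flips 1 -> legal
(3,5): flips 2 -> legal
(3,7): flips 1 -> legal
(4,1): flips 1 -> legal
(4,2): no bracket -> illegal
(4,7): flips 3 -> legal
(5,1): flips 2 -> legal
(5,6): flips 1 -> legal
(5,7): no bracket -> illegal
(6,1): flips 2 -> legal
(6,4): no bracket -> illegal
(7,1): no bracket -> illegal
(7,2): no bracket -> illegal
(7,3): no bracket -> illegal
W mobility = 9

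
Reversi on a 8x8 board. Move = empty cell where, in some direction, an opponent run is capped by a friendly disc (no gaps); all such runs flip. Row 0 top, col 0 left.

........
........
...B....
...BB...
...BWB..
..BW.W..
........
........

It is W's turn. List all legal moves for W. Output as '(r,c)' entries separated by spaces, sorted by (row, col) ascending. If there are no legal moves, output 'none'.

(1,2): no bracket -> illegal
(1,3): flips 3 -> legal
(1,4): no bracket -> illegal
(2,2): flips 1 -> legal
(2,4): flips 1 -> legal
(2,5): no bracket -> illegal
(3,2): no bracket -> illegal
(3,5): flips 1 -> legal
(3,6): no bracket -> illegal
(4,1): no bracket -> illegal
(4,2): flips 1 -> legal
(4,6): flips 1 -> legal
(5,1): flips 1 -> legal
(5,4): no bracket -> illegal
(5,6): no bracket -> illegal
(6,1): no bracket -> illegal
(6,2): no bracket -> illegal
(6,3): no bracket -> illegal

Answer: (1,3) (2,2) (2,4) (3,5) (4,2) (4,6) (5,1)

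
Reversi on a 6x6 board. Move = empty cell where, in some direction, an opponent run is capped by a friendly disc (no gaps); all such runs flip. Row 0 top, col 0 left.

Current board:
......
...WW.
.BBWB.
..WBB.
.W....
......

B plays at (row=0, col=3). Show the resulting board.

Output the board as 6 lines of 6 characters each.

Answer: ...B..
...BW.
.BBBB.
..WBB.
.W....
......

Derivation:
Place B at (0,3); scan 8 dirs for brackets.
Dir NW: edge -> no flip
Dir N: edge -> no flip
Dir NE: edge -> no flip
Dir W: first cell '.' (not opp) -> no flip
Dir E: first cell '.' (not opp) -> no flip
Dir SW: first cell '.' (not opp) -> no flip
Dir S: opp run (1,3) (2,3) capped by B -> flip
Dir SE: opp run (1,4), next='.' -> no flip
All flips: (1,3) (2,3)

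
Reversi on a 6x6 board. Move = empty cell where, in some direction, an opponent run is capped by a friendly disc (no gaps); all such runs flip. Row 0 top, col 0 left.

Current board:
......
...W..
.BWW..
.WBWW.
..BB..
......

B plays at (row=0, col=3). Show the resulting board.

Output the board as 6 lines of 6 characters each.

Answer: ...B..
...B..
.BWB..
.WBBW.
..BB..
......

Derivation:
Place B at (0,3); scan 8 dirs for brackets.
Dir NW: edge -> no flip
Dir N: edge -> no flip
Dir NE: edge -> no flip
Dir W: first cell '.' (not opp) -> no flip
Dir E: first cell '.' (not opp) -> no flip
Dir SW: first cell '.' (not opp) -> no flip
Dir S: opp run (1,3) (2,3) (3,3) capped by B -> flip
Dir SE: first cell '.' (not opp) -> no flip
All flips: (1,3) (2,3) (3,3)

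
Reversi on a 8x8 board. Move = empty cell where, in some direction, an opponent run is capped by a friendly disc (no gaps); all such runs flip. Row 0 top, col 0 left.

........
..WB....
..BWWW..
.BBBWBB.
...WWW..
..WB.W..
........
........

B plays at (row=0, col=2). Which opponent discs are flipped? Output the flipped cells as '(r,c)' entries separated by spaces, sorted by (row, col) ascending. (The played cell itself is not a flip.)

Dir NW: edge -> no flip
Dir N: edge -> no flip
Dir NE: edge -> no flip
Dir W: first cell '.' (not opp) -> no flip
Dir E: first cell '.' (not opp) -> no flip
Dir SW: first cell '.' (not opp) -> no flip
Dir S: opp run (1,2) capped by B -> flip
Dir SE: first cell 'B' (not opp) -> no flip

Answer: (1,2)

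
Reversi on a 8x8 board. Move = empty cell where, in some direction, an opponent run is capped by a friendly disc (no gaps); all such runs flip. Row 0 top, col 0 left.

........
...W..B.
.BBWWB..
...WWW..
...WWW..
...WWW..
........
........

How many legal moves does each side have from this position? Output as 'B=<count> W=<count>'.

-- B to move --
(0,2): no bracket -> illegal
(0,3): no bracket -> illegal
(0,4): flips 1 -> legal
(1,2): no bracket -> illegal
(1,4): no bracket -> illegal
(1,5): no bracket -> illegal
(2,6): no bracket -> illegal
(3,2): no bracket -> illegal
(3,6): no bracket -> illegal
(4,2): no bracket -> illegal
(4,6): no bracket -> illegal
(5,2): flips 2 -> legal
(5,6): no bracket -> illegal
(6,2): no bracket -> illegal
(6,3): no bracket -> illegal
(6,4): no bracket -> illegal
(6,5): flips 3 -> legal
(6,6): flips 3 -> legal
B mobility = 4
-- W to move --
(0,5): no bracket -> illegal
(0,6): no bracket -> illegal
(0,7): flips 2 -> legal
(1,0): no bracket -> illegal
(1,1): flips 1 -> legal
(1,2): no bracket -> illegal
(1,4): no bracket -> illegal
(1,5): flips 1 -> legal
(1,7): no bracket -> illegal
(2,0): flips 2 -> legal
(2,6): flips 1 -> legal
(2,7): no bracket -> illegal
(3,0): no bracket -> illegal
(3,1): flips 1 -> legal
(3,2): no bracket -> illegal
(3,6): no bracket -> illegal
W mobility = 6

Answer: B=4 W=6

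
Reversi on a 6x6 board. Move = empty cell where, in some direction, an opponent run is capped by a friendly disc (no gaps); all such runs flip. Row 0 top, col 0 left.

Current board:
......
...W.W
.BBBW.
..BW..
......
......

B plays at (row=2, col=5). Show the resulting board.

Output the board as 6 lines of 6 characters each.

Answer: ......
...W.W
.BBBBB
..BW..
......
......

Derivation:
Place B at (2,5); scan 8 dirs for brackets.
Dir NW: first cell '.' (not opp) -> no flip
Dir N: opp run (1,5), next='.' -> no flip
Dir NE: edge -> no flip
Dir W: opp run (2,4) capped by B -> flip
Dir E: edge -> no flip
Dir SW: first cell '.' (not opp) -> no flip
Dir S: first cell '.' (not opp) -> no flip
Dir SE: edge -> no flip
All flips: (2,4)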